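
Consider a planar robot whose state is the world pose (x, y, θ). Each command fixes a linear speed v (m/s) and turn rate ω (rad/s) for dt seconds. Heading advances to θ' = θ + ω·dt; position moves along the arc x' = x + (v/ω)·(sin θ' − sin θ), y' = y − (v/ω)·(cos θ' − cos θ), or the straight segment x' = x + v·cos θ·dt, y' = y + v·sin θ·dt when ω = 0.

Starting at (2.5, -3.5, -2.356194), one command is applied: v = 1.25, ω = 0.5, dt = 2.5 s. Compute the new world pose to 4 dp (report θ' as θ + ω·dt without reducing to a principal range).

(2.0328, -6.3879, -1.1062)

θ' = -2.3562 + 0.5·2.5 = -1.1062
R = v/ω = 1.25/0.5 = 2.5000
x' = 2.5 + 2.5000·(sin -1.1062 − sin -2.3562) = 2.0328
y' = -3.5 − 2.5000·(cos -1.1062 − cos -2.3562) = -6.3879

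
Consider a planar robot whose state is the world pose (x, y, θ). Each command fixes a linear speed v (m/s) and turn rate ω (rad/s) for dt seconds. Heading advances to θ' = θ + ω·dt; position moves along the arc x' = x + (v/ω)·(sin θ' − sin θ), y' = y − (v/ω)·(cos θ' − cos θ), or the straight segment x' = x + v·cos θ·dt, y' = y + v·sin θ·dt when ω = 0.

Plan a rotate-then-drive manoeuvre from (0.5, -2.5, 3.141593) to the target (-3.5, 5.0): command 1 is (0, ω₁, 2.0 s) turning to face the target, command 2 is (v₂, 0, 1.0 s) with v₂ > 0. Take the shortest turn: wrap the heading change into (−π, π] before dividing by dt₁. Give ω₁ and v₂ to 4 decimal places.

ω₁ = -0.5404, v₂ = 8.5000

heading to target = atan2(5−-2.5, -3.5−0.5) = 2.0608
Δθ = wrap(2.0608 − 3.1416) = -1.0808; ω₁ = Δθ/dt₁ = -0.5404
distance = √((-3.5−0.5)² + (5−-2.5)²) = 8.5000; v₂ = distance/dt₂ = 8.5000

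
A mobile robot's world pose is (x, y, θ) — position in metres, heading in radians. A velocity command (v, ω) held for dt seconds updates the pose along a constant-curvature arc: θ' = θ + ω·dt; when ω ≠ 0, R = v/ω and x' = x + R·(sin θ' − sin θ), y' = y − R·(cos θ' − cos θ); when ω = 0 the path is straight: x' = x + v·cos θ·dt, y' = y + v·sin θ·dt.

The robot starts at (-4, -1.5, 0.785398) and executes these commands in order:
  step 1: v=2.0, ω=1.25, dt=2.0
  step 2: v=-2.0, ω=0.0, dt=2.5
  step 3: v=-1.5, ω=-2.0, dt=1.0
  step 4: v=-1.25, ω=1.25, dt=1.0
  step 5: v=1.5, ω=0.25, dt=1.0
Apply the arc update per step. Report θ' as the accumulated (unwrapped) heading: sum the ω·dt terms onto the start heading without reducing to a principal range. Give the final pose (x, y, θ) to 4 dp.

step 1: θ'=3.2854 (R=1.6000) → pose (-5.3607, 1.2149, 3.2854)
step 2: θ'=3.2854 (straight) → pose (-0.4123, 1.9314, 3.2854)
step 3: θ'=1.2854 (R=0.7500) → pose (0.4149, 0.9780, 1.2854)
step 4: θ'=2.5354 (R=-1.0000) → pose (0.8047, -0.1254, 2.5354)
step 5: θ'=2.7854 (R=6.0000) → pose (-0.5215, 0.5671, 2.7854)

(-0.5215, 0.5671, 2.7854)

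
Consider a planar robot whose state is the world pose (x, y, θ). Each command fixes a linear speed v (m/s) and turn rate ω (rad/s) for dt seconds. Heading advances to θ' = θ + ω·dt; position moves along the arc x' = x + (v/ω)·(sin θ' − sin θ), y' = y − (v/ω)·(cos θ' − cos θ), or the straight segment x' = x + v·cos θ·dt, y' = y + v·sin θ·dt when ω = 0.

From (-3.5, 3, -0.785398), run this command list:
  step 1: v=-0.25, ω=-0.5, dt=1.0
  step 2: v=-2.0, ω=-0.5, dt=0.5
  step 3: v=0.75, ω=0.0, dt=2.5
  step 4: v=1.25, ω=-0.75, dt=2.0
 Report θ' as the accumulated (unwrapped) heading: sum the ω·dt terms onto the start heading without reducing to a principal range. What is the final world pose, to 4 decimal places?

(-5.2081, 0.6073, -3.0354)

step 1: θ'=-1.2854 (R=0.5000) → pose (-3.6262, 3.2128, -1.2854)
step 2: θ'=-1.5354 (R=4.0000) → pose (-3.7855, 4.1974, -1.5354)
step 3: θ'=-1.5354 (straight) → pose (-3.7192, 2.3236, -1.5354)
step 4: θ'=-3.0354 (R=-1.6667) → pose (-5.2081, 0.6073, -3.0354)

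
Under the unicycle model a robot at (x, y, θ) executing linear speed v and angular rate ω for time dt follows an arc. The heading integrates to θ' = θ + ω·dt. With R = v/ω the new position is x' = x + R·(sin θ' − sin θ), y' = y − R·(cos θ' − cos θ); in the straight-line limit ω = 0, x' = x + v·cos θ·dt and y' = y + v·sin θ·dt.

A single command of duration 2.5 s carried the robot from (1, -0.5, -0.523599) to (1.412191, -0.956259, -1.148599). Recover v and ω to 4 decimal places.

v = 0.2500, ω = -0.2500

Δθ = -1.148599 − -0.523599 = -0.625000
ω = Δθ/dt = -0.625000/2.5 = -0.2500
R = −Δy/(cos θ' − cos θ) = -1.0000
v = R·ω = -1.0000·-0.2500 = 0.2500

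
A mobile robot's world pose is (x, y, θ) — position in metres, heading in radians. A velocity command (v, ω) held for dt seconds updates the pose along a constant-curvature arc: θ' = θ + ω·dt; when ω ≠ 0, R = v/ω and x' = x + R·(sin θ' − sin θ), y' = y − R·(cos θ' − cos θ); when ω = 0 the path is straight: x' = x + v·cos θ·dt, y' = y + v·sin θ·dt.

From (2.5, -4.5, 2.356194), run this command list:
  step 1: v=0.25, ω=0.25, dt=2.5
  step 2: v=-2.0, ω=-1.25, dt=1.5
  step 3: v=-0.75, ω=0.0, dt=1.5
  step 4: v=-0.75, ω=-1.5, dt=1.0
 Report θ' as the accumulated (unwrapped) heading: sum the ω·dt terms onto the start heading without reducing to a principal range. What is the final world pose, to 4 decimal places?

step 1: θ'=2.9812 (R=1.0000) → pose (1.9526, -4.2199, 2.9812)
step 2: θ'=1.1062 (R=1.6000) → pose (3.1275, -6.5163, 1.1062)
step 3: θ'=1.1062 (straight) → pose (2.6234, -7.5221, 1.1062)
step 4: θ'=-0.3938 (R=0.5000) → pose (1.9845, -7.7598, -0.3938)

(1.9845, -7.7598, -0.3938)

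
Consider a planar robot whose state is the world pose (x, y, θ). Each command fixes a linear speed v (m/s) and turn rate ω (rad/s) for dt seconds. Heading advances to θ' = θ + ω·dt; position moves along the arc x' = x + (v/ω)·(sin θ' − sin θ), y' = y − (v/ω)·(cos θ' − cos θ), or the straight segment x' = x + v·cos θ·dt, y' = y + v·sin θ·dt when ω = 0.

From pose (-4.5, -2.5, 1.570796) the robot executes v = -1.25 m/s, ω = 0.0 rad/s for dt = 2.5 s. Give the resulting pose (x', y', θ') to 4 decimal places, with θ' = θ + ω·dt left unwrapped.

(-4.5000, -5.6250, 1.5708)

θ' = 1.5708 + 0.0·2.5 = 1.5708
ω = 0 → straight: x' = -4.5 + -1.25·cos(1.5708)·2.5 = -4.5000
y' = -2.5 + -1.25·sin(1.5708)·2.5 = -5.6250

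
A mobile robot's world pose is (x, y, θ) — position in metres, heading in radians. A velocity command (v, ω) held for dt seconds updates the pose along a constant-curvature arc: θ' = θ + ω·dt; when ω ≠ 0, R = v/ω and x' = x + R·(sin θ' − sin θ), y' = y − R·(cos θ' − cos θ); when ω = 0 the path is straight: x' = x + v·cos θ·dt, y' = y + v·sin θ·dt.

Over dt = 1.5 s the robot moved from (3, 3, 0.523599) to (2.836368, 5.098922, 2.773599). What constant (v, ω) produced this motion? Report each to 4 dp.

v = 1.7500, ω = 1.5000

Δθ = 2.773599 − 0.523599 = 2.250000
ω = Δθ/dt = 2.250000/1.5 = 1.5000
R = −Δy/(cos θ' − cos θ) = 1.1667
v = R·ω = 1.1667·1.5000 = 1.7500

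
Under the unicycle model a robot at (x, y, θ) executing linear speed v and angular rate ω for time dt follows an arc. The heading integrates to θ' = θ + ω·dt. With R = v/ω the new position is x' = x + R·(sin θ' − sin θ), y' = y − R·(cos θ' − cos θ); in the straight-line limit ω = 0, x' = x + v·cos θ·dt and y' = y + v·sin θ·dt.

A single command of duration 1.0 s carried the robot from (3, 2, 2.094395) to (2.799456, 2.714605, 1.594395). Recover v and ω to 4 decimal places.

Δθ = 1.594395 − 2.094395 = -0.500000
ω = Δθ/dt = -0.500000/1.0 = -0.5000
R = −Δy/(cos θ' − cos θ) = -1.5000
v = R·ω = -1.5000·-0.5000 = 0.7500

v = 0.7500, ω = -0.5000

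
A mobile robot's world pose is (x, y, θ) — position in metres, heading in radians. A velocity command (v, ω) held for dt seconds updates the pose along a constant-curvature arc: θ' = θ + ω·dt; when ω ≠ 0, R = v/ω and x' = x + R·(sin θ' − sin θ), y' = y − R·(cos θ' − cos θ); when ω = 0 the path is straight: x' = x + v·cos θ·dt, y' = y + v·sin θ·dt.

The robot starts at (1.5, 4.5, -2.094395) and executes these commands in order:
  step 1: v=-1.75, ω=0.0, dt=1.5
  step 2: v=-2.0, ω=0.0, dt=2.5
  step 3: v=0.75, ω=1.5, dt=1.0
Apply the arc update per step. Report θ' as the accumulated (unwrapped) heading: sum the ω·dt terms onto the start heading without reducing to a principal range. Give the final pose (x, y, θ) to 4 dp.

step 1: θ'=-2.0944 (straight) → pose (2.8125, 6.7733, -2.0944)
step 2: θ'=-2.0944 (straight) → pose (5.3125, 11.1034, -2.0944)
step 3: θ'=-0.5944 (R=0.5000) → pose (5.4655, 10.4392, -0.5944)

(5.4655, 10.4392, -0.5944)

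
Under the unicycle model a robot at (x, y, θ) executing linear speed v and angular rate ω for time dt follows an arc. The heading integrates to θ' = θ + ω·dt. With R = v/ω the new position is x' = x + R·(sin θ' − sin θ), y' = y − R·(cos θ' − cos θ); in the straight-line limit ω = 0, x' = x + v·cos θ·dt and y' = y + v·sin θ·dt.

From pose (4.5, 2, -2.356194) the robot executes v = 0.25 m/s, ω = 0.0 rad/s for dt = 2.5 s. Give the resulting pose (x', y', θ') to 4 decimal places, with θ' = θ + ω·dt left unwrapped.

(4.0581, 1.5581, -2.3562)

θ' = -2.3562 + 0.0·2.5 = -2.3562
ω = 0 → straight: x' = 4.5 + 0.25·cos(-2.3562)·2.5 = 4.0581
y' = 2 + 0.25·sin(-2.3562)·2.5 = 1.5581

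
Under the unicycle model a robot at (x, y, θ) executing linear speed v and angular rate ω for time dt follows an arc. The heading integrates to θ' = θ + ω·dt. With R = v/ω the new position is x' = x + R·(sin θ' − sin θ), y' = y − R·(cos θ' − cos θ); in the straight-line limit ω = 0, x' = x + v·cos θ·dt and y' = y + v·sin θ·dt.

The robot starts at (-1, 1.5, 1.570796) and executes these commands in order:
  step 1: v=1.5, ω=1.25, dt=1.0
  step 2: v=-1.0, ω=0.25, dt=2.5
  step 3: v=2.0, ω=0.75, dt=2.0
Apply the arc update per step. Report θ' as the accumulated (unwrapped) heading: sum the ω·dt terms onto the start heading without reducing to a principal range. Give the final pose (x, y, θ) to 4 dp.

(-1.1578, -0.5426, 4.9458)

step 1: θ'=2.8208 (R=1.2000) → pose (-1.8216, 2.6388, 2.8208)
step 2: θ'=3.4458 (R=-4.0000) → pose (0.6378, 2.6184, 3.4458)
step 3: θ'=4.9458 (R=2.6667) → pose (-1.1578, -0.5426, 4.9458)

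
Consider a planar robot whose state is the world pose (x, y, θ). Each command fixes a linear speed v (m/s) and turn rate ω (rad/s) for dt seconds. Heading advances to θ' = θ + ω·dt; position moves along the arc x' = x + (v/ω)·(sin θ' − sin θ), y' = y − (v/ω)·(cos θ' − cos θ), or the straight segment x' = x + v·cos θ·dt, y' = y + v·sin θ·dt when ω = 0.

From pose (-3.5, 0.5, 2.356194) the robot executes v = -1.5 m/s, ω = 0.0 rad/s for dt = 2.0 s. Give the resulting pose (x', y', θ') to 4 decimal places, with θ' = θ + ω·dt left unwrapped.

(-1.3787, -1.6213, 2.3562)

θ' = 2.3562 + 0.0·2.0 = 2.3562
ω = 0 → straight: x' = -3.5 + -1.5·cos(2.3562)·2.0 = -1.3787
y' = 0.5 + -1.5·sin(2.3562)·2.0 = -1.6213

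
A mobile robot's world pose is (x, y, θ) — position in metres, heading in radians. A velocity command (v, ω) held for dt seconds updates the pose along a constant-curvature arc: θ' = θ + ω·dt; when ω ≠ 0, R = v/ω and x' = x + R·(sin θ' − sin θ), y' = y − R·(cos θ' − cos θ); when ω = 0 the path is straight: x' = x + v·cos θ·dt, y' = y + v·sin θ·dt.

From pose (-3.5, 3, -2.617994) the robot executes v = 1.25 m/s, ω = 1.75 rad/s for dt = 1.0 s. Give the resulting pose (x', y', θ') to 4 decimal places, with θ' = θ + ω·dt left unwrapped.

(-3.6879, 1.9197, -0.8680)

θ' = -2.6180 + 1.75·1.0 = -0.8680
R = v/ω = 1.25/1.75 = 0.7143
x' = -3.5 + 0.7143·(sin -0.8680 − sin -2.6180) = -3.6879
y' = 3 − 0.7143·(cos -0.8680 − cos -2.6180) = 1.9197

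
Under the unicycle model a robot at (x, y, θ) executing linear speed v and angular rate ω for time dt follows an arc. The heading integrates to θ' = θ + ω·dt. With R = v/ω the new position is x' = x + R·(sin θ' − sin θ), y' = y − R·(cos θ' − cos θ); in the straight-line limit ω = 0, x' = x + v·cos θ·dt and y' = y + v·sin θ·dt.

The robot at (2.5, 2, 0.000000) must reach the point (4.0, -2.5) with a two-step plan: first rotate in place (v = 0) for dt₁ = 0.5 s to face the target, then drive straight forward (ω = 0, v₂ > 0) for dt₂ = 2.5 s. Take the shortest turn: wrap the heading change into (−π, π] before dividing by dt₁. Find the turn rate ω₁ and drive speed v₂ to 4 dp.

ω₁ = -2.4981, v₂ = 1.8974

heading to target = atan2(-2.5−2, 4−2.5) = -1.2490
Δθ = wrap(-1.2490 − 0.0000) = -1.2490; ω₁ = Δθ/dt₁ = -2.4981
distance = √((4−2.5)² + (-2.5−2)²) = 4.7434; v₂ = distance/dt₂ = 1.8974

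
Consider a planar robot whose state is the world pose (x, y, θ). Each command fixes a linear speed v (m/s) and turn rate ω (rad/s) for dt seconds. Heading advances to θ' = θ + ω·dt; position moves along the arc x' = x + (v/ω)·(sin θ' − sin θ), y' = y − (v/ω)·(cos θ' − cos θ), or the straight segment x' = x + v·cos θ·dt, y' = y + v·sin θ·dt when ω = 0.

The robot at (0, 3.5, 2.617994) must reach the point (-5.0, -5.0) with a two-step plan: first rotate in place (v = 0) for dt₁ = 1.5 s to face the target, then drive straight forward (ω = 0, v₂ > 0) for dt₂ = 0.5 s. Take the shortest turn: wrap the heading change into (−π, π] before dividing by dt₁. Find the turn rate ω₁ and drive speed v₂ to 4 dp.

ω₁ = 1.0418, v₂ = 19.7231

heading to target = atan2(-5−3.5, -5−0) = -2.1025
Δθ = wrap(-2.1025 − 2.6180) = 1.5627; ω₁ = Δθ/dt₁ = 1.0418
distance = √((-5−0)² + (-5−3.5)²) = 9.8615; v₂ = distance/dt₂ = 19.7231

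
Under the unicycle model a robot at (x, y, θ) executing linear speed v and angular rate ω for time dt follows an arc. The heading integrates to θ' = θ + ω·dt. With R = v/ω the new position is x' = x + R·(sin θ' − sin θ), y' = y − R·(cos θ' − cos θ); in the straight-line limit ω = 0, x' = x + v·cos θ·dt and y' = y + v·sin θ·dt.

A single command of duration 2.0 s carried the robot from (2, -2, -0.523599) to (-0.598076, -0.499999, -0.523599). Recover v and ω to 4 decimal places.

Δθ = -0.523599 − -0.523599 = 0.000000
ω = Δθ/dt = 0.000000/2.0 = 0.0000
ω = 0 → v = (Δx·cos θ + Δy·sin θ)/dt = -1.5000

v = -1.5000, ω = 0.0000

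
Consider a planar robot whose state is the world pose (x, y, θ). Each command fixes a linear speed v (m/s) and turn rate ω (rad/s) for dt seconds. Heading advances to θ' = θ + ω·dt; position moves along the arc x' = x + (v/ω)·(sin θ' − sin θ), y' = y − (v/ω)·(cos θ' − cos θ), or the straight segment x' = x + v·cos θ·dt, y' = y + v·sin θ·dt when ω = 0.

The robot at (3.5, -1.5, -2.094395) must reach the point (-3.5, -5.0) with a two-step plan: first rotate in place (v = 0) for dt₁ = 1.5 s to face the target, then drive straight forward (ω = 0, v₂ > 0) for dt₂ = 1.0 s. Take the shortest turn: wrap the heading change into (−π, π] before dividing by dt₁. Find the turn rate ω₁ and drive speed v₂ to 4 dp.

ω₁ = -0.3890, v₂ = 7.8262

heading to target = atan2(-5−-1.5, -3.5−3.5) = -2.6779
Δθ = wrap(-2.6779 − -2.0944) = -0.5836; ω₁ = Δθ/dt₁ = -0.3890
distance = √((-3.5−3.5)² + (-5−-1.5)²) = 7.8262; v₂ = distance/dt₂ = 7.8262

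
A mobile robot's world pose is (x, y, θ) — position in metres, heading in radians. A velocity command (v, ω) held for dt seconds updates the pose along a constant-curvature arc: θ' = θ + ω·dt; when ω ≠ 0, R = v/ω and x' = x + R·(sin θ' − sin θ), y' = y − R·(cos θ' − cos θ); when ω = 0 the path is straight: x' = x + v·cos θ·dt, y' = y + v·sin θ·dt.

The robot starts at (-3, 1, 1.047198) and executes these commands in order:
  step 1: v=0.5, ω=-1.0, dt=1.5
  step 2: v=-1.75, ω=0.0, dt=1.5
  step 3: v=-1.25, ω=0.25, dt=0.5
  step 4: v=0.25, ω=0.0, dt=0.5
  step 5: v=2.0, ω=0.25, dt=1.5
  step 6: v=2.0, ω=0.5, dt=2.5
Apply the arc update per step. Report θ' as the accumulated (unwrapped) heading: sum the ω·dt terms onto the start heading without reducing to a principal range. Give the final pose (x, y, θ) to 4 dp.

(1.4477, 5.0431, 1.2972)

step 1: θ'=-0.4528 (R=-0.5000) → pose (-2.3482, 1.1996, -0.4528)
step 2: θ'=-0.4528 (straight) → pose (-4.7087, 2.3480, -0.4528)
step 3: θ'=-0.3278 (R=-5.0000) → pose (-5.2863, 2.5857, -0.3278)
step 4: θ'=-0.3278 (straight) → pose (-5.1680, 2.5454, -0.3278)
step 5: θ'=0.0472 (R=8.0000) → pose (-2.2148, 2.1283, 0.0472)
step 6: θ'=1.2972 (R=4.0000) → pose (1.4477, 5.0431, 1.2972)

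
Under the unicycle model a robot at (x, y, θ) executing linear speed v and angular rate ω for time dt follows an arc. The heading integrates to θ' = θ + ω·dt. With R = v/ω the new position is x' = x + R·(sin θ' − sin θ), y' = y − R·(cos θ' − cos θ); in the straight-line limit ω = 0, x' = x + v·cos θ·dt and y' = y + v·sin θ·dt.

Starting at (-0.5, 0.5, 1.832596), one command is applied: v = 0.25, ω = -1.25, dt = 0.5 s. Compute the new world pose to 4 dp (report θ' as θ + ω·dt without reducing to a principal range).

θ' = 1.8326 + -1.25·0.5 = 1.2076
R = v/ω = 0.25/-1.25 = -0.2000
x' = -0.5 + -0.2000·(sin 1.2076 − sin 1.8326) = -0.4938
y' = 0.5 − -0.2000·(cos 1.2076 − cos 1.8326) = 0.6228

(-0.4938, 0.6228, 1.2076)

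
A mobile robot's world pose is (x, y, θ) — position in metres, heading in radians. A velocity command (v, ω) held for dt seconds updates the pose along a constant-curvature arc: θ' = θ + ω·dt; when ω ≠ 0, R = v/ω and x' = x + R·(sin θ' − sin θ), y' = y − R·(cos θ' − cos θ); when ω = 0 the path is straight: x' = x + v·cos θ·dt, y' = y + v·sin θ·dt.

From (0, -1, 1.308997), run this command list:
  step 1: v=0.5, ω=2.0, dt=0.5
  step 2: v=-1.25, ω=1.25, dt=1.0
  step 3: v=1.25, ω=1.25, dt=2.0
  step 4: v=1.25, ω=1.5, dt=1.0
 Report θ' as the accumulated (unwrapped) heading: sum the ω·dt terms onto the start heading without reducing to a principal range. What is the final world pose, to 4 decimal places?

(2.2542, -2.3272, 7.5590)

step 1: θ'=2.3090 (R=0.2500) → pose (-0.0566, -0.7671, 2.3090)
step 2: θ'=3.5590 (R=-1.0000) → pose (1.0885, -1.0082, 3.5590)
step 3: θ'=6.0590 (R=1.0000) → pose (1.2716, -2.8974, 6.0590)
step 4: θ'=7.5590 (R=0.8333) → pose (2.2542, -2.3272, 7.5590)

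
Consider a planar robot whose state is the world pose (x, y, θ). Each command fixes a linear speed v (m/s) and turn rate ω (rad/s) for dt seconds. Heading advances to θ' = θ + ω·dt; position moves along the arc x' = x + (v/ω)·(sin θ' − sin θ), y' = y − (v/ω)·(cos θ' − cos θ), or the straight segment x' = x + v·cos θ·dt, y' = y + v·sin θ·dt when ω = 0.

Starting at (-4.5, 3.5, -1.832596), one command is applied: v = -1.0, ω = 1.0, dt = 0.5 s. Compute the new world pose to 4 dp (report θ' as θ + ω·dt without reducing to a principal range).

(-4.4942, 3.9948, -1.3326)

θ' = -1.8326 + 1.0·0.5 = -1.3326
R = v/ω = -1.0/1.0 = -1.0000
x' = -4.5 + -1.0000·(sin -1.3326 − sin -1.8326) = -4.4942
y' = 3.5 − -1.0000·(cos -1.3326 − cos -1.8326) = 3.9948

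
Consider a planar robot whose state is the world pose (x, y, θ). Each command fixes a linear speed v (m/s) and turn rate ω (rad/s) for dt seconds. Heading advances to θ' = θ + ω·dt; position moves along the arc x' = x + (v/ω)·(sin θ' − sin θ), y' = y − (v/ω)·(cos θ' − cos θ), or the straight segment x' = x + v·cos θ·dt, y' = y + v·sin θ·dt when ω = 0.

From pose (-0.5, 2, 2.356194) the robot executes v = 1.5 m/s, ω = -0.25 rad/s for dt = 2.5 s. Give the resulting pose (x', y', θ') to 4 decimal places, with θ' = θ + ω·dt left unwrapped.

θ' = 2.3562 + -0.25·2.5 = 1.7312
R = v/ω = 1.5/-0.25 = -6.0000
x' = -0.5 + -6.0000·(sin 1.7312 − sin 2.3562) = -2.1803
y' = 2 − -6.0000·(cos 1.7312 − cos 2.3562) = 5.2844

(-2.1803, 5.2844, 1.7312)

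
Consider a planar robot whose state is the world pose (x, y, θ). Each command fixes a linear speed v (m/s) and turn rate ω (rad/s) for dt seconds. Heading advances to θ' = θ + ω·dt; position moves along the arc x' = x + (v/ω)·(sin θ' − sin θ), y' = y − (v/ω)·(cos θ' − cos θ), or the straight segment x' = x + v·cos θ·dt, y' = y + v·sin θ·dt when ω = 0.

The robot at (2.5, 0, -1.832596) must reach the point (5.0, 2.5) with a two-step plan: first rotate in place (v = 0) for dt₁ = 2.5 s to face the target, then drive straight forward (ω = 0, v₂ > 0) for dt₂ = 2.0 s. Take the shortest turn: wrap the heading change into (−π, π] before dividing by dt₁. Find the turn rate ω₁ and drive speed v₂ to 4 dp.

heading to target = atan2(2.5−0, 5−2.5) = 0.7854
Δθ = wrap(0.7854 − -1.8326) = 2.6180; ω₁ = Δθ/dt₁ = 1.0472
distance = √((5−2.5)² + (2.5−0)²) = 3.5355; v₂ = distance/dt₂ = 1.7678

ω₁ = 1.0472, v₂ = 1.7678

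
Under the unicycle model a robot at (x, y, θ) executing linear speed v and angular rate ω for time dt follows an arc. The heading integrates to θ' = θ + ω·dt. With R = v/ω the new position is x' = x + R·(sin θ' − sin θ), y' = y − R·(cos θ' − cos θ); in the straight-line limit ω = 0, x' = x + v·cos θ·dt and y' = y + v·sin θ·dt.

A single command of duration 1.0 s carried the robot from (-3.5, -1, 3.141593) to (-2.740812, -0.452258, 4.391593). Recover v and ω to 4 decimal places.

Δθ = 4.391593 − 3.141593 = 1.250000
ω = Δθ/dt = 1.250000/1.0 = 1.2500
R = Δx/(sin θ' − sin θ) = -0.8000
v = R·ω = -0.8000·1.2500 = -1.0000

v = -1.0000, ω = 1.2500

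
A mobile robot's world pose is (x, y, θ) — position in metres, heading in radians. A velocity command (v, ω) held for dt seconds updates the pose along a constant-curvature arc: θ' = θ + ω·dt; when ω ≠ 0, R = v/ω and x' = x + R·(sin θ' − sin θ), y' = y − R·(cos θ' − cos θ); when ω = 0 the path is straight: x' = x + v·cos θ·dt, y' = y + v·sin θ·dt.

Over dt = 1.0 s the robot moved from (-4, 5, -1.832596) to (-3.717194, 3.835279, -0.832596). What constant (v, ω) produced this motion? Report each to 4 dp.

Δθ = -0.832596 − -1.832596 = 1.000000
ω = Δθ/dt = 1.000000/1.0 = 1.0000
R = −Δy/(cos θ' − cos θ) = 1.2500
v = R·ω = 1.2500·1.0000 = 1.2500

v = 1.2500, ω = 1.0000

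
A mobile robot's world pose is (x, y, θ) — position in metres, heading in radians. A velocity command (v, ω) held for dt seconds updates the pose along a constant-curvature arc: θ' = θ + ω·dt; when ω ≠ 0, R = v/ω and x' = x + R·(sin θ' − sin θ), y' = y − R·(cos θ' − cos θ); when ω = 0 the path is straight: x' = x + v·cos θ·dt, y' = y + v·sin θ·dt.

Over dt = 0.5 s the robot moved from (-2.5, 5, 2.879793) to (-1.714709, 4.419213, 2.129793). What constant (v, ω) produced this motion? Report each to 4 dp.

Δθ = 2.129793 − 2.879793 = -0.750000
ω = Δθ/dt = -0.750000/0.5 = -1.5000
R = Δx/(sin θ' − sin θ) = 1.3333
v = R·ω = 1.3333·-1.5000 = -2.0000

v = -2.0000, ω = -1.5000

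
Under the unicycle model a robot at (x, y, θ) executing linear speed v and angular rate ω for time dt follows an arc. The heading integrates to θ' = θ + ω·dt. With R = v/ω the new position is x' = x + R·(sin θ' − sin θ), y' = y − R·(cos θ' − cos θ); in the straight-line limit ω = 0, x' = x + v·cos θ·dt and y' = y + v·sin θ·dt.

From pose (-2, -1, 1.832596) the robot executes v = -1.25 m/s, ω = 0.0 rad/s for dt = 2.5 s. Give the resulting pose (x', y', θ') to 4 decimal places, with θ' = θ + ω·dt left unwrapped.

(-1.1912, -4.0185, 1.8326)

θ' = 1.8326 + 0.0·2.5 = 1.8326
ω = 0 → straight: x' = -2 + -1.25·cos(1.8326)·2.5 = -1.1912
y' = -1 + -1.25·sin(1.8326)·2.5 = -4.0185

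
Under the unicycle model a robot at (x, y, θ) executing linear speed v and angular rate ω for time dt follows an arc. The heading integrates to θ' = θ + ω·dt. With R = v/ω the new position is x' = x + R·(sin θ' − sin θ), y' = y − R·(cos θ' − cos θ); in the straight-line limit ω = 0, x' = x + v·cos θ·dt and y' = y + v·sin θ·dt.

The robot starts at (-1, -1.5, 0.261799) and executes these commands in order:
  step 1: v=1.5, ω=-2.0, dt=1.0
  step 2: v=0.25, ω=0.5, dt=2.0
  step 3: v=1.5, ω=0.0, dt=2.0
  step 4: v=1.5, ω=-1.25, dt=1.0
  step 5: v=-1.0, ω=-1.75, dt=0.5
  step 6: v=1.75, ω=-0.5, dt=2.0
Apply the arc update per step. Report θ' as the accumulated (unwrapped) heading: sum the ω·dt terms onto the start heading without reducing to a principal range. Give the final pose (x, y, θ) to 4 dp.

(-0.3100, -5.1401, -3.8632)

step 1: θ'=-1.7382 (R=-0.7500) → pose (-0.0664, -2.3494, -1.7382)
step 2: θ'=-0.7382 (R=0.5000) → pose (0.0902, -2.8026, -0.7382)
step 3: θ'=-0.7382 (straight) → pose (2.3092, -4.8214, -0.7382)
step 4: θ'=-1.9882 (R=-1.2000) → pose (2.5986, -6.1955, -1.9882)
step 5: θ'=-2.8632 (R=0.5714) → pose (2.9640, -5.8777, -2.8632)
step 6: θ'=-3.8632 (R=-3.5000) → pose (-0.3100, -5.1401, -3.8632)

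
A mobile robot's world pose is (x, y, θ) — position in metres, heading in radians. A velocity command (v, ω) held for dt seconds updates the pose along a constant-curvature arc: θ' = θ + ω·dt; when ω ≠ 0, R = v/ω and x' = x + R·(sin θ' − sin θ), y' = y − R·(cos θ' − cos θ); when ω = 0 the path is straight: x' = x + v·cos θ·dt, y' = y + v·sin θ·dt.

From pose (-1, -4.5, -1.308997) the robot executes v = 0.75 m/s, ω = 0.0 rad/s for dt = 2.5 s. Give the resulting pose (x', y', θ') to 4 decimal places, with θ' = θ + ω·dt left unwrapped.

(-0.5147, -6.3111, -1.3090)

θ' = -1.3090 + 0.0·2.5 = -1.3090
ω = 0 → straight: x' = -1 + 0.75·cos(-1.3090)·2.5 = -0.5147
y' = -4.5 + 0.75·sin(-1.3090)·2.5 = -6.3111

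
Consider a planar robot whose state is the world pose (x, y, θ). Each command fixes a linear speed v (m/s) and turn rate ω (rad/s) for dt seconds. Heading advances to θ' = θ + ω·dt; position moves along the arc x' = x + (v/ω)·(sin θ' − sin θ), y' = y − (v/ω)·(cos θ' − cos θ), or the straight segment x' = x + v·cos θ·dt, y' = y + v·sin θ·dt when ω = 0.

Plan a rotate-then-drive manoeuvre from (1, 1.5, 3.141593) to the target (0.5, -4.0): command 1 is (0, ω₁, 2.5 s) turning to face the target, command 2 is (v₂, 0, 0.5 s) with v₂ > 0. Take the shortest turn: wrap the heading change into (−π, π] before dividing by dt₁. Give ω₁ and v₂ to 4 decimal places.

heading to target = atan2(-4−1.5, 0.5−1) = -1.6615
Δθ = wrap(-1.6615 − 3.1416) = 1.4801; ω₁ = Δθ/dt₁ = 0.5921
distance = √((0.5−1)² + (-4−1.5)²) = 5.5227; v₂ = distance/dt₂ = 11.0454

ω₁ = 0.5921, v₂ = 11.0454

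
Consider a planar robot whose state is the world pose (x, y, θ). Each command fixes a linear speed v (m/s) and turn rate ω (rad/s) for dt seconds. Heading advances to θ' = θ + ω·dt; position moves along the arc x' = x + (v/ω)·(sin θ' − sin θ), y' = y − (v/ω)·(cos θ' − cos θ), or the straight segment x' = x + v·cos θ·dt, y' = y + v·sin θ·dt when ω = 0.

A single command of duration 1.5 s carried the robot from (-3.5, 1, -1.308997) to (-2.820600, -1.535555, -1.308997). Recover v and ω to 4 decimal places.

Δθ = -1.308997 − -1.308997 = 0.000000
ω = Δθ/dt = 0.000000/1.5 = 0.0000
ω = 0 → v = (Δx·cos θ + Δy·sin θ)/dt = 1.7500

v = 1.7500, ω = 0.0000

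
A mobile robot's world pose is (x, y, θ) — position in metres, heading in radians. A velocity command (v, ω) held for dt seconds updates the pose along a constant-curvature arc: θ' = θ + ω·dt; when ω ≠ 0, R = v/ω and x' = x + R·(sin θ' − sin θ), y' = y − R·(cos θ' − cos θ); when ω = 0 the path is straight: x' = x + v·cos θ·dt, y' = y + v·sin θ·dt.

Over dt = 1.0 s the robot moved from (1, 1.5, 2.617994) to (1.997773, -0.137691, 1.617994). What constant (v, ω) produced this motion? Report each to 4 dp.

Δθ = 1.617994 − 2.617994 = -1.000000
ω = Δθ/dt = -1.000000/1.0 = -1.0000
R = −Δy/(cos θ' − cos θ) = 2.0000
v = R·ω = 2.0000·-1.0000 = -2.0000

v = -2.0000, ω = -1.0000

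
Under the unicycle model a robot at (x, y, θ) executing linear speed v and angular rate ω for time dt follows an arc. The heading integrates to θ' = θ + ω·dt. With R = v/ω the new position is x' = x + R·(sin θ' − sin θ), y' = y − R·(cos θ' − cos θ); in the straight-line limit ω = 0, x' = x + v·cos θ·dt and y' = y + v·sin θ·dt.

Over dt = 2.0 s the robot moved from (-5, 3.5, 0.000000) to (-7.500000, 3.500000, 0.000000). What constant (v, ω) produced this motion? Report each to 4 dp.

Δθ = 0.000000 − 0.000000 = 0.000000
ω = Δθ/dt = 0.000000/2.0 = 0.0000
ω = 0 → v = (Δx·cos θ + Δy·sin θ)/dt = -1.2500

v = -1.2500, ω = 0.0000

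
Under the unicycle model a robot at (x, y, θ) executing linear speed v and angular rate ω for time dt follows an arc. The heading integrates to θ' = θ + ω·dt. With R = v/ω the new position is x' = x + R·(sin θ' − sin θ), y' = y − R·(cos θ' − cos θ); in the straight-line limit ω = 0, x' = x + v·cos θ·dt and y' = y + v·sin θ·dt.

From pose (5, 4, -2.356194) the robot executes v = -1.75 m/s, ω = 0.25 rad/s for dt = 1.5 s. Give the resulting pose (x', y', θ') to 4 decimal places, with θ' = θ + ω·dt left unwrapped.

θ' = -2.3562 + 0.25·1.5 = -1.9812
R = v/ω = -1.75/0.25 = -7.0000
x' = 5 + -7.0000·(sin -1.9812 − sin -2.3562) = 6.4690
y' = 4 − -7.0000·(cos -1.9812 − cos -2.3562) = 6.1569

(6.4690, 6.1569, -1.9812)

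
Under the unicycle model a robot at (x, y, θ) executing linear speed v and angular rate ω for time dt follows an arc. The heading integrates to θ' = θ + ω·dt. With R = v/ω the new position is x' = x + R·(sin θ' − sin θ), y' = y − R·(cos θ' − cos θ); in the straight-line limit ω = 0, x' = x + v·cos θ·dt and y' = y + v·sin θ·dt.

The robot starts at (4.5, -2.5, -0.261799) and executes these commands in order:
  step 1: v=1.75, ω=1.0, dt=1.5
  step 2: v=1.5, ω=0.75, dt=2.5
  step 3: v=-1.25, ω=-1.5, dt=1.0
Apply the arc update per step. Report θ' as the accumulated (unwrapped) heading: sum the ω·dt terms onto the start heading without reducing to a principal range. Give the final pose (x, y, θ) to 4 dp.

step 1: θ'=1.2382 (R=1.7500) → pose (6.6070, -1.3810, 1.2382)
step 2: θ'=3.1132 (R=2.0000) → pose (4.7734, 1.2712, 3.1132)
step 3: θ'=1.6132 (R=0.8333) → pose (5.5823, 0.4735, 1.6132)

(5.5823, 0.4735, 1.6132)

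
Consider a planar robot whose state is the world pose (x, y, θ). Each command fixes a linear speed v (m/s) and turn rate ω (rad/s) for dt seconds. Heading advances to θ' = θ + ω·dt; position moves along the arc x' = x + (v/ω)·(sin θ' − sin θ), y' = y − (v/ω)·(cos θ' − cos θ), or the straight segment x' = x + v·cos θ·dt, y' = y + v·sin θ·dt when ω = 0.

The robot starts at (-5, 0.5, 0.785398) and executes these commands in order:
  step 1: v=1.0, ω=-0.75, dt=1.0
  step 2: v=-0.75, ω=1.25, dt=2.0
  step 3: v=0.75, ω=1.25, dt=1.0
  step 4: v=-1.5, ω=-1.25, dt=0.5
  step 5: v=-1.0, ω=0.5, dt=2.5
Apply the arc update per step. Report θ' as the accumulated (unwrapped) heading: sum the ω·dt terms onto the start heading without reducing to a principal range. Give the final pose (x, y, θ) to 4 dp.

step 1: θ'=0.0354 (R=-1.3333) → pose (-4.1044, 0.8897, 0.0354)
step 2: θ'=2.5354 (R=-0.6000) → pose (-4.4250, -0.2030, 2.5354)
step 3: θ'=3.7854 (R=0.6000) → pose (-5.1270, -0.2162, 3.7854)
step 4: θ'=3.1604 (R=1.2000) → pose (-4.4293, 0.0238, 3.1604)
step 5: θ'=4.4104 (R=-2.0000) → pose (-2.5574, 1.4286, 4.4104)

(-2.5574, 1.4286, 4.4104)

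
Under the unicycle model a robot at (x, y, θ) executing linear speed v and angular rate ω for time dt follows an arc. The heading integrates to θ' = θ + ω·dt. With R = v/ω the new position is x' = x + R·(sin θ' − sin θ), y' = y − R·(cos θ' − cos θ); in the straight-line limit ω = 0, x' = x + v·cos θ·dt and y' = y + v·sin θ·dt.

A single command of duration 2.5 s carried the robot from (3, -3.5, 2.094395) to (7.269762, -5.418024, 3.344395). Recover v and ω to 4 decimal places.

v = -2.0000, ω = 0.5000

Δθ = 3.344395 − 2.094395 = 1.250000
ω = Δθ/dt = 1.250000/2.5 = 0.5000
R = Δx/(sin θ' − sin θ) = -4.0000
v = R·ω = -4.0000·0.5000 = -2.0000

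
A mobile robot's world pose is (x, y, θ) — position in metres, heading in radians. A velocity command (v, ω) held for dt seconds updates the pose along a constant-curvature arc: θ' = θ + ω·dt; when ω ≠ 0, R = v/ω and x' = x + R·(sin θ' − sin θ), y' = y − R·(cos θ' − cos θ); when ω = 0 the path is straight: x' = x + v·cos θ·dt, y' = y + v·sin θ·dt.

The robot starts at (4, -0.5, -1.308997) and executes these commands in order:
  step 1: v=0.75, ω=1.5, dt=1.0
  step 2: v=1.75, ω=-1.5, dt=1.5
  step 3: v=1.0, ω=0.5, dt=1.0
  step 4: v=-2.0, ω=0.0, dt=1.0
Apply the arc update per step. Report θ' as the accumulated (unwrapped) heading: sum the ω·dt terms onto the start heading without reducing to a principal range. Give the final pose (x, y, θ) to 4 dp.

(5.5726, -1.5160, -1.5590)

step 1: θ'=0.1910 (R=0.5000) → pose (4.5779, -0.8615, 0.1910)
step 2: θ'=-2.0590 (R=-1.1667) → pose (5.8297, -2.5542, -2.0590)
step 3: θ'=-1.5590 (R=2.0000) → pose (5.5962, -3.5158, -1.5590)
step 4: θ'=-1.5590 (straight) → pose (5.5726, -1.5160, -1.5590)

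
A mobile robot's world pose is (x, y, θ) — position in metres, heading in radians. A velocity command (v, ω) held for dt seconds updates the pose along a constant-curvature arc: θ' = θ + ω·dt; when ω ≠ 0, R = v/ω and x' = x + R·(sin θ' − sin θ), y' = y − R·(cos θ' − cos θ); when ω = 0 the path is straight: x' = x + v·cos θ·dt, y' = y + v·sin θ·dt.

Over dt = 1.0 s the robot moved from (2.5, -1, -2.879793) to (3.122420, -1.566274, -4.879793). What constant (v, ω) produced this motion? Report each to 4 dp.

v = -1.0000, ω = -2.0000

Δθ = -4.879793 − -2.879793 = -2.000000
ω = Δθ/dt = -2.000000/1.0 = -2.0000
R = Δx/(sin θ' − sin θ) = 0.5000
v = R·ω = 0.5000·-2.0000 = -1.0000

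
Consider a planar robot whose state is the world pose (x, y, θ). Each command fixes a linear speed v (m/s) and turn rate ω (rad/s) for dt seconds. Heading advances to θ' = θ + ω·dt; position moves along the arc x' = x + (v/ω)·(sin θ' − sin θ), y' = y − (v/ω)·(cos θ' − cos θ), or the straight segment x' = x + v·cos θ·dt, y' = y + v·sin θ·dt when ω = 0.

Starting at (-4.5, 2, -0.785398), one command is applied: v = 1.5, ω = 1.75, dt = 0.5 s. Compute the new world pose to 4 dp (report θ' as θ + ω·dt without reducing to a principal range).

(-3.8172, 1.7524, 0.0896)

θ' = -0.7854 + 1.75·0.5 = 0.0896
R = v/ω = 1.5/1.75 = 0.8571
x' = -4.5 + 0.8571·(sin 0.0896 − sin -0.7854) = -3.8172
y' = 2 − 0.8571·(cos 0.0896 − cos -0.7854) = 1.7524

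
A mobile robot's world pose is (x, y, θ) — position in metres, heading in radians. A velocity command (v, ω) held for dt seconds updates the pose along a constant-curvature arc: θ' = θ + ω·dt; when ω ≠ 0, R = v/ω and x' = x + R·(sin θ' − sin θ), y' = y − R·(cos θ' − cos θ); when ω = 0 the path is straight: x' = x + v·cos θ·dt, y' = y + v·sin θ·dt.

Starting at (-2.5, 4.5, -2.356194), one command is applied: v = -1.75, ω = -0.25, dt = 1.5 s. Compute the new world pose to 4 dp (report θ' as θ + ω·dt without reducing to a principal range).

θ' = -2.3562 + -0.25·1.5 = -2.7312
R = v/ω = -1.75/-0.25 = 7.0000
x' = -2.5 + 7.0000·(sin -2.7312 − sin -2.3562) = -0.3431
y' = 4.5 − 7.0000·(cos -2.7312 − cos -2.3562) = 5.9690

(-0.3431, 5.9690, -2.7312)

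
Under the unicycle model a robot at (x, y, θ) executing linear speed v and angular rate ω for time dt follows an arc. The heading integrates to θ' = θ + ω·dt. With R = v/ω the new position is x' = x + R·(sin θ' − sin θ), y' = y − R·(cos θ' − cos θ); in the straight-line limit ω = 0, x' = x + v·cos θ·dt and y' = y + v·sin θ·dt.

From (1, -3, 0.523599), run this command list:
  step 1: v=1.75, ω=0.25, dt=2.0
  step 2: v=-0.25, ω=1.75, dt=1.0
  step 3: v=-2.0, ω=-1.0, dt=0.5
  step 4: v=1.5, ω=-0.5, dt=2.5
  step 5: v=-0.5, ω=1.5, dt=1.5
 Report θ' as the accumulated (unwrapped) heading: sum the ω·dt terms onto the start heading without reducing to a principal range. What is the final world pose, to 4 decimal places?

(4.4108, 1.6352, 3.2736)

step 1: θ'=1.0236 (R=7.0000) → pose (3.4779, -0.5799, 1.0236)
step 2: θ'=2.7736 (R=-0.1429) → pose (3.5485, -0.7875, 2.7736)
step 3: θ'=2.2736 (R=2.0000) → pose (4.3551, -1.3609, 2.2736)
step 4: θ'=1.0236 (R=-3.0000) → pose (4.0822, 2.1391, 1.0236)
step 5: θ'=3.2736 (R=-0.3333) → pose (4.4108, 1.6352, 3.2736)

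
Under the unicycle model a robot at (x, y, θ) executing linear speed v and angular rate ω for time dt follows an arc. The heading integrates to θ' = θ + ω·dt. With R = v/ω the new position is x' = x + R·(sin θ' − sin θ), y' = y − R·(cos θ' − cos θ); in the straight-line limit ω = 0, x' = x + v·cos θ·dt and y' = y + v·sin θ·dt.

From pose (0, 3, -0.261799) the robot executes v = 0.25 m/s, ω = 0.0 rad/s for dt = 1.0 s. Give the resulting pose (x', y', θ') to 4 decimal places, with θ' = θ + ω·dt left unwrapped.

(0.2415, 2.9353, -0.2618)

θ' = -0.2618 + 0.0·1.0 = -0.2618
ω = 0 → straight: x' = 0 + 0.25·cos(-0.2618)·1.0 = 0.2415
y' = 3 + 0.25·sin(-0.2618)·1.0 = 2.9353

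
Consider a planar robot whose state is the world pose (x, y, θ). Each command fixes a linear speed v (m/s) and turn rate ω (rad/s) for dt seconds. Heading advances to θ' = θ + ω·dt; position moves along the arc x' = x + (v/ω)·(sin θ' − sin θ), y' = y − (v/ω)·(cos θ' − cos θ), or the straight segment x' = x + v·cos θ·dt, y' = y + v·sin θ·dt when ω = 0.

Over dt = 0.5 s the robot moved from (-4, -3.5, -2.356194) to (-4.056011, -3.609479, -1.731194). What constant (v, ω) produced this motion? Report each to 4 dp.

v = 0.2500, ω = 1.2500

Δθ = -1.731194 − -2.356194 = 0.625000
ω = Δθ/dt = 0.625000/0.5 = 1.2500
R = −Δy/(cos θ' − cos θ) = 0.2000
v = R·ω = 0.2000·1.2500 = 0.2500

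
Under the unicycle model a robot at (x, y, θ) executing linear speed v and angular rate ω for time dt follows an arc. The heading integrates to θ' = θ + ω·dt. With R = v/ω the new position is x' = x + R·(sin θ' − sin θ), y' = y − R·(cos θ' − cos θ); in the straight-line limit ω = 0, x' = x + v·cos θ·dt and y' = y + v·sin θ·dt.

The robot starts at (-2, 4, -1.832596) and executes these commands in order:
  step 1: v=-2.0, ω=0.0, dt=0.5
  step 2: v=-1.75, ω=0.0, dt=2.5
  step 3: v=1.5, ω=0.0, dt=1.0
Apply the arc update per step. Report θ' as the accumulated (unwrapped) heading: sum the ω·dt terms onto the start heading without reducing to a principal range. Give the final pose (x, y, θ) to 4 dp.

step 1: θ'=-1.8326 (straight) → pose (-1.7412, 4.9659, -1.8326)
step 2: θ'=-1.8326 (straight) → pose (-0.6088, 9.1919, -1.8326)
step 3: θ'=-1.8326 (straight) → pose (-0.9971, 7.7430, -1.8326)

(-0.9971, 7.7430, -1.8326)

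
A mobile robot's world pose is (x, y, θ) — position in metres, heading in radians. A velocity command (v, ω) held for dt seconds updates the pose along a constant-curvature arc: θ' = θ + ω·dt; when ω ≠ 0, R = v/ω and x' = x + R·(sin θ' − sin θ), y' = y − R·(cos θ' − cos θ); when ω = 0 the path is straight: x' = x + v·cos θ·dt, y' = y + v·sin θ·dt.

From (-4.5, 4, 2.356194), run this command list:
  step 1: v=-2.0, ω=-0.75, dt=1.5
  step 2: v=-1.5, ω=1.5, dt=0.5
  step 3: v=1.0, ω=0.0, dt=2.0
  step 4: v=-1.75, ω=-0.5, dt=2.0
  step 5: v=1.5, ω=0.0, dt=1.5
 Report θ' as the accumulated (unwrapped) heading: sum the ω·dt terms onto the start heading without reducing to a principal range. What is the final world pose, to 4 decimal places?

(-3.6925, 0.8555, 0.9812)

step 1: θ'=1.2312 (R=2.6667) → pose (-3.8713, 1.2261, 1.2312)
step 2: θ'=1.9812 (R=-1.0000) → pose (-3.8453, 0.4940, 1.9812)
step 3: θ'=1.9812 (straight) → pose (-4.6433, 2.3279, 1.9812)
step 4: θ'=0.9812 (R=3.5000) → pose (-4.9436, -1.0146, 0.9812)
step 5: θ'=0.9812 (straight) → pose (-3.6925, 0.8555, 0.9812)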